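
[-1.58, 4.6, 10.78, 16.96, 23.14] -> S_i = -1.58 + 6.18*i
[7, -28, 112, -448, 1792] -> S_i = 7*-4^i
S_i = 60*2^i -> [60, 120, 240, 480, 960]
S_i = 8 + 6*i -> [8, 14, 20, 26, 32]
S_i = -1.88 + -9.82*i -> [-1.88, -11.7, -21.52, -31.34, -41.16]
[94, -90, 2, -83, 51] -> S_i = Random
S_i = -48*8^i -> [-48, -384, -3072, -24576, -196608]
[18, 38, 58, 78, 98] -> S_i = 18 + 20*i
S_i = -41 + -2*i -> [-41, -43, -45, -47, -49]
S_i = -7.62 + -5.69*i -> [-7.62, -13.31, -19.0, -24.69, -30.38]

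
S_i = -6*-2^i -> [-6, 12, -24, 48, -96]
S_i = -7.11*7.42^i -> [-7.11, -52.76, -391.45, -2904.57, -21551.88]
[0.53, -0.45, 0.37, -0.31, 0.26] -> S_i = 0.53*(-0.84)^i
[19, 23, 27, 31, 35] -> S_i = 19 + 4*i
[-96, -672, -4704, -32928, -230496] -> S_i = -96*7^i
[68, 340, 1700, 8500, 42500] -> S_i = 68*5^i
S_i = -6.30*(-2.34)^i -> [-6.3, 14.74, -34.5, 80.72, -188.89]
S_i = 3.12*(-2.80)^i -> [3.12, -8.74, 24.46, -68.49, 191.77]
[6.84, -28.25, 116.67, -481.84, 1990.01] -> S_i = 6.84*(-4.13)^i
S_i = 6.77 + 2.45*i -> [6.77, 9.22, 11.67, 14.12, 16.57]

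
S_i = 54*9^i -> [54, 486, 4374, 39366, 354294]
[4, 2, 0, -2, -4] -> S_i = 4 + -2*i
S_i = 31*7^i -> [31, 217, 1519, 10633, 74431]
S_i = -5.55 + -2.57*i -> [-5.55, -8.12, -10.69, -13.26, -15.83]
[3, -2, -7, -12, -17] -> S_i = 3 + -5*i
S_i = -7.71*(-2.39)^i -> [-7.71, 18.43, -44.04, 105.26, -251.56]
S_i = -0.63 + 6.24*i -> [-0.63, 5.61, 11.85, 18.09, 24.33]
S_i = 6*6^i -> [6, 36, 216, 1296, 7776]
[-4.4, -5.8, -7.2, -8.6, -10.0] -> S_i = -4.40 + -1.40*i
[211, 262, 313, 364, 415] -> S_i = 211 + 51*i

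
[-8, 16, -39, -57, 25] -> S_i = Random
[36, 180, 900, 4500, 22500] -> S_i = 36*5^i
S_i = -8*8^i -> [-8, -64, -512, -4096, -32768]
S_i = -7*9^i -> [-7, -63, -567, -5103, -45927]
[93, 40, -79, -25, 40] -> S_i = Random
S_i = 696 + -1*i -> [696, 695, 694, 693, 692]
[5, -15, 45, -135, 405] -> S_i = 5*-3^i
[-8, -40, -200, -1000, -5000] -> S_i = -8*5^i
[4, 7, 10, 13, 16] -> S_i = 4 + 3*i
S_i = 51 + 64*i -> [51, 115, 179, 243, 307]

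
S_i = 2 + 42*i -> [2, 44, 86, 128, 170]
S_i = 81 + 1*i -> [81, 82, 83, 84, 85]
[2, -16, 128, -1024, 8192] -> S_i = 2*-8^i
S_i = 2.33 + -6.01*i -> [2.33, -3.68, -9.69, -15.7, -21.71]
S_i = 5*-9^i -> [5, -45, 405, -3645, 32805]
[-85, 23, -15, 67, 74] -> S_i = Random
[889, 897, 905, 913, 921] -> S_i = 889 + 8*i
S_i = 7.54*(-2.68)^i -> [7.54, -20.21, 54.16, -145.14, 388.96]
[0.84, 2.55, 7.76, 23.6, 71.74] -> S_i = 0.84*3.04^i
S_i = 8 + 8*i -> [8, 16, 24, 32, 40]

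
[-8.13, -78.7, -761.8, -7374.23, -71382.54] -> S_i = -8.13*9.68^i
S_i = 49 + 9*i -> [49, 58, 67, 76, 85]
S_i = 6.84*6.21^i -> [6.84, 42.48, 263.78, 1638.06, 10172.38]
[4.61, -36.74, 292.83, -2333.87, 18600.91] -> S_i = 4.61*(-7.97)^i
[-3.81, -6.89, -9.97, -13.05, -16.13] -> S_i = -3.81 + -3.08*i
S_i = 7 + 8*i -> [7, 15, 23, 31, 39]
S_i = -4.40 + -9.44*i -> [-4.4, -13.84, -23.28, -32.72, -42.16]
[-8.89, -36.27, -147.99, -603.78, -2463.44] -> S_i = -8.89*4.08^i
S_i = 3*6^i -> [3, 18, 108, 648, 3888]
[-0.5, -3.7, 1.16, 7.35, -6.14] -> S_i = Random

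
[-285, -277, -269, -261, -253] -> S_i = -285 + 8*i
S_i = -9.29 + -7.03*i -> [-9.29, -16.32, -23.35, -30.38, -37.41]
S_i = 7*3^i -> [7, 21, 63, 189, 567]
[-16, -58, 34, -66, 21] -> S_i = Random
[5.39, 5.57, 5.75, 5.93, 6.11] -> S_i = 5.39 + 0.18*i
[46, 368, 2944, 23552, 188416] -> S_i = 46*8^i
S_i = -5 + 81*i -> [-5, 76, 157, 238, 319]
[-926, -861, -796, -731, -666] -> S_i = -926 + 65*i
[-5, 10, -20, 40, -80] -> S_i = -5*-2^i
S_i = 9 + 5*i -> [9, 14, 19, 24, 29]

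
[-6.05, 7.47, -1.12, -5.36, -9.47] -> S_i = Random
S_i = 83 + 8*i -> [83, 91, 99, 107, 115]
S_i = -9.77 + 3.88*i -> [-9.77, -5.89, -2.01, 1.87, 5.75]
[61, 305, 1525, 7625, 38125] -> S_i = 61*5^i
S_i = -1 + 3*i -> [-1, 2, 5, 8, 11]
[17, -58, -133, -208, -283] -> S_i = 17 + -75*i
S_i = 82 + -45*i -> [82, 37, -8, -53, -98]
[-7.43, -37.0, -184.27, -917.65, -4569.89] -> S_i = -7.43*4.98^i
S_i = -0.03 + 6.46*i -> [-0.03, 6.43, 12.89, 19.35, 25.81]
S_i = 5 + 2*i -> [5, 7, 9, 11, 13]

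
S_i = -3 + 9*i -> [-3, 6, 15, 24, 33]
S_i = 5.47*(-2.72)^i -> [5.47, -14.88, 40.47, -110.08, 299.41]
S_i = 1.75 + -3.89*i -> [1.75, -2.14, -6.03, -9.92, -13.81]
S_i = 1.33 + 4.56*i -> [1.33, 5.89, 10.45, 15.01, 19.57]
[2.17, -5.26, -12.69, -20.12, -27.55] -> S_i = 2.17 + -7.43*i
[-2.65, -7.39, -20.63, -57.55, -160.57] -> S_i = -2.65*2.79^i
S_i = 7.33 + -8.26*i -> [7.33, -0.93, -9.19, -17.45, -25.71]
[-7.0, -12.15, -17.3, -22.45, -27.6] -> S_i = -7.00 + -5.15*i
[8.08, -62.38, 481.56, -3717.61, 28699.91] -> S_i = 8.08*(-7.72)^i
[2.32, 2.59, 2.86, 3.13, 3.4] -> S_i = 2.32 + 0.27*i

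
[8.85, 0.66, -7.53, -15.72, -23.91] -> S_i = 8.85 + -8.19*i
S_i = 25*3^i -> [25, 75, 225, 675, 2025]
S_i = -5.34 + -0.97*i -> [-5.34, -6.31, -7.28, -8.25, -9.22]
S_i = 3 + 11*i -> [3, 14, 25, 36, 47]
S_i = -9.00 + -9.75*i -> [-9.0, -18.75, -28.5, -38.25, -48.0]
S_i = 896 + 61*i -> [896, 957, 1018, 1079, 1140]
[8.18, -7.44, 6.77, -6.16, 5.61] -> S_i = 8.18*(-0.91)^i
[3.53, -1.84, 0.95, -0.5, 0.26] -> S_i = 3.53*(-0.52)^i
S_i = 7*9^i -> [7, 63, 567, 5103, 45927]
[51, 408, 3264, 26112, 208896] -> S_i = 51*8^i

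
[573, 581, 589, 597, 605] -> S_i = 573 + 8*i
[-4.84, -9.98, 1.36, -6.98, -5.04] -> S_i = Random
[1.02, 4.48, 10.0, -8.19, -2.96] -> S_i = Random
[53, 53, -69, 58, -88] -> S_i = Random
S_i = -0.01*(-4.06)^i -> [-0.01, 0.04, -0.16, 0.67, -2.72]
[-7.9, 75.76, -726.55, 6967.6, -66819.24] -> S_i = -7.90*(-9.59)^i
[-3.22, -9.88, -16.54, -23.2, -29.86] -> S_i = -3.22 + -6.66*i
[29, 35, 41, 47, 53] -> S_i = 29 + 6*i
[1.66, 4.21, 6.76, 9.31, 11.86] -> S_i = 1.66 + 2.55*i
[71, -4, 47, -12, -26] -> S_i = Random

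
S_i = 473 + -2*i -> [473, 471, 469, 467, 465]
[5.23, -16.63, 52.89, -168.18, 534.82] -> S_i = 5.23*(-3.18)^i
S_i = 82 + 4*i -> [82, 86, 90, 94, 98]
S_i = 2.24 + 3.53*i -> [2.24, 5.77, 9.3, 12.83, 16.36]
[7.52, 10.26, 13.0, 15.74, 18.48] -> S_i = 7.52 + 2.74*i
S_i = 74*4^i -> [74, 296, 1184, 4736, 18944]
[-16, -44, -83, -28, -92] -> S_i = Random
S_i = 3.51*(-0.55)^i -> [3.51, -1.93, 1.06, -0.58, 0.32]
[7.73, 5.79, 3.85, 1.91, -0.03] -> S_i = 7.73 + -1.94*i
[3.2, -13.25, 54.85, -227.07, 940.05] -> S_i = 3.20*(-4.14)^i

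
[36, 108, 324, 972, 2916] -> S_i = 36*3^i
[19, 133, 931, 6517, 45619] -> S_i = 19*7^i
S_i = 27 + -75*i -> [27, -48, -123, -198, -273]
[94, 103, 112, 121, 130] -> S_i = 94 + 9*i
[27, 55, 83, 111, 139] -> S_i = 27 + 28*i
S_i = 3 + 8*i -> [3, 11, 19, 27, 35]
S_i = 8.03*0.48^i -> [8.03, 3.85, 1.85, 0.89, 0.43]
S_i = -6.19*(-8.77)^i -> [-6.19, 54.29, -476.09, 4175.32, -36617.53]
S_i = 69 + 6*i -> [69, 75, 81, 87, 93]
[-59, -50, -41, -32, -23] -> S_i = -59 + 9*i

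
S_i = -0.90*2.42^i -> [-0.9, -2.18, -5.27, -12.76, -30.87]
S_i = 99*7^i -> [99, 693, 4851, 33957, 237699]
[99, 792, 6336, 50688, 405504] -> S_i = 99*8^i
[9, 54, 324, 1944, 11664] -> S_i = 9*6^i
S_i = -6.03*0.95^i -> [-6.03, -5.73, -5.44, -5.17, -4.91]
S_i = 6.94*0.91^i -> [6.94, 6.32, 5.75, 5.23, 4.76]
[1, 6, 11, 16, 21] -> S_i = 1 + 5*i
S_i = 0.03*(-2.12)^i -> [0.03, -0.06, 0.13, -0.29, 0.61]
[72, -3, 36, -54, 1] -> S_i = Random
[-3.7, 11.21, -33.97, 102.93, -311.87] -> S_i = -3.70*(-3.03)^i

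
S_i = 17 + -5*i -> [17, 12, 7, 2, -3]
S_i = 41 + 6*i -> [41, 47, 53, 59, 65]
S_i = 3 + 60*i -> [3, 63, 123, 183, 243]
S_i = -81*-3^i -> [-81, 243, -729, 2187, -6561]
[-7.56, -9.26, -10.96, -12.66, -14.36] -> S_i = -7.56 + -1.70*i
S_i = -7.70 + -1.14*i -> [-7.7, -8.84, -9.98, -11.12, -12.26]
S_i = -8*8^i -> [-8, -64, -512, -4096, -32768]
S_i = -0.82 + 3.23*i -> [-0.82, 2.41, 5.64, 8.87, 12.1]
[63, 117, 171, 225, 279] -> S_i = 63 + 54*i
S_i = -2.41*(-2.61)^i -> [-2.41, 6.29, -16.42, 42.85, -111.84]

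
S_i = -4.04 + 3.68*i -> [-4.04, -0.36, 3.32, 7.0, 10.68]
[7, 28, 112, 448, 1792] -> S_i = 7*4^i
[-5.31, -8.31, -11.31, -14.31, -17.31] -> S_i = -5.31 + -3.00*i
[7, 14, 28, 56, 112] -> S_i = 7*2^i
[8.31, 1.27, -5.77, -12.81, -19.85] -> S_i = 8.31 + -7.04*i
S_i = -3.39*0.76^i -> [-3.39, -2.58, -1.96, -1.49, -1.13]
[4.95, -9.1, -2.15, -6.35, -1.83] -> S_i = Random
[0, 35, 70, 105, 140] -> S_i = 0 + 35*i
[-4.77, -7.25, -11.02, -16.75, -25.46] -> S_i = -4.77*1.52^i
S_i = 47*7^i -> [47, 329, 2303, 16121, 112847]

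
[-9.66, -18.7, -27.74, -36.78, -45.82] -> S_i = -9.66 + -9.04*i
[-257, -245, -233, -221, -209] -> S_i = -257 + 12*i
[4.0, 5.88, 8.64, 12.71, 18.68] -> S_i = 4.00*1.47^i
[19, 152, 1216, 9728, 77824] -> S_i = 19*8^i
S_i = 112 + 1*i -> [112, 113, 114, 115, 116]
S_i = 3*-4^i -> [3, -12, 48, -192, 768]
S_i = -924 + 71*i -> [-924, -853, -782, -711, -640]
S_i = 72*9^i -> [72, 648, 5832, 52488, 472392]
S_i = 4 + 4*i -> [4, 8, 12, 16, 20]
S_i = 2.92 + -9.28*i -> [2.92, -6.36, -15.64, -24.92, -34.2]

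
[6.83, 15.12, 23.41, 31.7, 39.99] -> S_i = 6.83 + 8.29*i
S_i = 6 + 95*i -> [6, 101, 196, 291, 386]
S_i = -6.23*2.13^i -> [-6.23, -13.27, -28.26, -60.2, -128.23]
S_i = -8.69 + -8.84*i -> [-8.69, -17.53, -26.37, -35.21, -44.05]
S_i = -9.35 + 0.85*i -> [-9.35, -8.5, -7.65, -6.8, -5.95]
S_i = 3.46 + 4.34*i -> [3.46, 7.8, 12.14, 16.48, 20.82]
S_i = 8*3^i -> [8, 24, 72, 216, 648]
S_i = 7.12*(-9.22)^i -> [7.12, -65.65, 605.26, -5580.5, 51452.17]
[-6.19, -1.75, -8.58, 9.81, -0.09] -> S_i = Random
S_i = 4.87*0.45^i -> [4.87, 2.19, 0.99, 0.44, 0.2]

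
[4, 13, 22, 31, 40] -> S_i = 4 + 9*i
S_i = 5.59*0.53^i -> [5.59, 2.96, 1.57, 0.83, 0.44]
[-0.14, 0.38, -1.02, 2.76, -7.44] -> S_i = -0.14*(-2.70)^i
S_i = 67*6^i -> [67, 402, 2412, 14472, 86832]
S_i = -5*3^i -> [-5, -15, -45, -135, -405]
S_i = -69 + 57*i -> [-69, -12, 45, 102, 159]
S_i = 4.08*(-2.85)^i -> [4.08, -11.63, 33.14, -94.45, 269.18]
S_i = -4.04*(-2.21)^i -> [-4.04, 8.93, -19.73, 43.61, -96.37]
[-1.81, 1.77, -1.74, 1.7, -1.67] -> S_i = -1.81*(-0.98)^i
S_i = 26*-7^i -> [26, -182, 1274, -8918, 62426]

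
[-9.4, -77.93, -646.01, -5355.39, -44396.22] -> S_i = -9.40*8.29^i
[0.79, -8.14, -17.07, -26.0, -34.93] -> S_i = 0.79 + -8.93*i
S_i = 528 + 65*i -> [528, 593, 658, 723, 788]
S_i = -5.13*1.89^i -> [-5.13, -9.7, -18.32, -34.63, -65.46]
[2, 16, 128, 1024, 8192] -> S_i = 2*8^i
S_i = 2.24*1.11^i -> [2.24, 2.49, 2.76, 3.06, 3.4]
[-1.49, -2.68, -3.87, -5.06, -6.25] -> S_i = -1.49 + -1.19*i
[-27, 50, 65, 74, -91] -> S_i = Random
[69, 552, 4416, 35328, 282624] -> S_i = 69*8^i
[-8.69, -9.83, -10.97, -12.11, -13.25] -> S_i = -8.69 + -1.14*i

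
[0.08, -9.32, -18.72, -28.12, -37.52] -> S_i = 0.08 + -9.40*i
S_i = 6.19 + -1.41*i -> [6.19, 4.78, 3.37, 1.96, 0.55]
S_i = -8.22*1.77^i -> [-8.22, -14.55, -25.75, -45.58, -80.68]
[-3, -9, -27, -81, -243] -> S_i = -3*3^i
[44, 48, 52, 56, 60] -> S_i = 44 + 4*i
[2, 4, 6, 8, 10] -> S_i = 2 + 2*i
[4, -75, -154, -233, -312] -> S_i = 4 + -79*i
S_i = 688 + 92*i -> [688, 780, 872, 964, 1056]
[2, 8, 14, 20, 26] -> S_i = 2 + 6*i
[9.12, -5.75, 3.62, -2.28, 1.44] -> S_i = 9.12*(-0.63)^i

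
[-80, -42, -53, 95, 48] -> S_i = Random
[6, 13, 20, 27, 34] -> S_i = 6 + 7*i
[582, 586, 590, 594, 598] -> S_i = 582 + 4*i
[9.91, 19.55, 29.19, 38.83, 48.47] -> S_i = 9.91 + 9.64*i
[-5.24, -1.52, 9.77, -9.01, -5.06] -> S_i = Random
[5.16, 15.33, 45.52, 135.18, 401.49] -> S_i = 5.16*2.97^i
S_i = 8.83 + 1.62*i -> [8.83, 10.45, 12.07, 13.69, 15.31]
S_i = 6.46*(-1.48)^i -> [6.46, -9.56, 14.15, -20.94, 30.99]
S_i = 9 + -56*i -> [9, -47, -103, -159, -215]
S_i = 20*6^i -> [20, 120, 720, 4320, 25920]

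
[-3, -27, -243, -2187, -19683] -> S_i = -3*9^i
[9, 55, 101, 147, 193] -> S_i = 9 + 46*i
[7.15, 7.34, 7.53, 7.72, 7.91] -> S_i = 7.15 + 0.19*i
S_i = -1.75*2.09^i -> [-1.75, -3.66, -7.64, -15.98, -33.39]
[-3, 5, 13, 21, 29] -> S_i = -3 + 8*i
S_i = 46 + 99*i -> [46, 145, 244, 343, 442]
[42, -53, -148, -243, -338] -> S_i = 42 + -95*i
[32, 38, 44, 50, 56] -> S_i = 32 + 6*i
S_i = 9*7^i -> [9, 63, 441, 3087, 21609]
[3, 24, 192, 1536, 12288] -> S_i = 3*8^i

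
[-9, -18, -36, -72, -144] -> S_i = -9*2^i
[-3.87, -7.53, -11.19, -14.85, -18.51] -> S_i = -3.87 + -3.66*i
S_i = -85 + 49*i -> [-85, -36, 13, 62, 111]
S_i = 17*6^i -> [17, 102, 612, 3672, 22032]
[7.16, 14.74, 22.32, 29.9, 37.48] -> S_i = 7.16 + 7.58*i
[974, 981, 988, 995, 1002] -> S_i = 974 + 7*i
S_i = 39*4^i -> [39, 156, 624, 2496, 9984]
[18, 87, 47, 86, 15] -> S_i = Random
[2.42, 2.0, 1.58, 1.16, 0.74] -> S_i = 2.42 + -0.42*i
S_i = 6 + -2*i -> [6, 4, 2, 0, -2]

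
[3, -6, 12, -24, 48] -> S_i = 3*-2^i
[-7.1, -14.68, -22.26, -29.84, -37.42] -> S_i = -7.10 + -7.58*i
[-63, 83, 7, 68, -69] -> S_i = Random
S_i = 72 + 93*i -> [72, 165, 258, 351, 444]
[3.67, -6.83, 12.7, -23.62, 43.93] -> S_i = 3.67*(-1.86)^i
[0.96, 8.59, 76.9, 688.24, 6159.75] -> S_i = 0.96*8.95^i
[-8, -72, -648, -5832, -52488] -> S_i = -8*9^i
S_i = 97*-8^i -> [97, -776, 6208, -49664, 397312]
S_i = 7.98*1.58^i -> [7.98, 12.61, 19.92, 31.48, 49.73]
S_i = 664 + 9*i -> [664, 673, 682, 691, 700]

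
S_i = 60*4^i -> [60, 240, 960, 3840, 15360]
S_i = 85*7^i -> [85, 595, 4165, 29155, 204085]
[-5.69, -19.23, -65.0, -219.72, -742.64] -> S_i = -5.69*3.38^i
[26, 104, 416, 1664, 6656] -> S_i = 26*4^i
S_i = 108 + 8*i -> [108, 116, 124, 132, 140]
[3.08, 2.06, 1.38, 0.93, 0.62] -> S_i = 3.08*0.67^i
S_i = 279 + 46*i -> [279, 325, 371, 417, 463]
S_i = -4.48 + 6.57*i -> [-4.48, 2.09, 8.66, 15.23, 21.8]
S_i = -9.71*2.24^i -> [-9.71, -21.75, -48.72, -109.13, -244.46]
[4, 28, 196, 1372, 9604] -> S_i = 4*7^i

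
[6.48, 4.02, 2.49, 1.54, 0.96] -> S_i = 6.48*0.62^i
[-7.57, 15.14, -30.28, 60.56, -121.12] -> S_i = -7.57*(-2.00)^i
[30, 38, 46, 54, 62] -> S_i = 30 + 8*i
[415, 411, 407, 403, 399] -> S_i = 415 + -4*i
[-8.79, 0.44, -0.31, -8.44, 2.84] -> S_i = Random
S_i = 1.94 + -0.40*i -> [1.94, 1.54, 1.14, 0.74, 0.34]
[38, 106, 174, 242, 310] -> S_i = 38 + 68*i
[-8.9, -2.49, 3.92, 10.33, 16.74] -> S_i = -8.90 + 6.41*i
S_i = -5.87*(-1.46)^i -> [-5.87, 8.57, -12.51, 18.27, -26.67]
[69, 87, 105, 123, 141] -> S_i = 69 + 18*i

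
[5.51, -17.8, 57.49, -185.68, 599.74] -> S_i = 5.51*(-3.23)^i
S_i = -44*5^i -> [-44, -220, -1100, -5500, -27500]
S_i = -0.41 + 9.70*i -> [-0.41, 9.29, 18.99, 28.69, 38.39]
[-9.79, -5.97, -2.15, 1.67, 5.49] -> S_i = -9.79 + 3.82*i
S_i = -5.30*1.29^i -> [-5.3, -6.84, -8.82, -11.38, -14.68]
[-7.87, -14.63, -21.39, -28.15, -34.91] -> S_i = -7.87 + -6.76*i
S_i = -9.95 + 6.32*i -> [-9.95, -3.63, 2.69, 9.01, 15.33]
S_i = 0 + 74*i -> [0, 74, 148, 222, 296]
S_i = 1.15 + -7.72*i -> [1.15, -6.57, -14.29, -22.01, -29.73]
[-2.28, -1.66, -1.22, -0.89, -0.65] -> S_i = -2.28*0.73^i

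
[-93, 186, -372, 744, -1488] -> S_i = -93*-2^i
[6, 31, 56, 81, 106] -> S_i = 6 + 25*i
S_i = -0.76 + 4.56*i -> [-0.76, 3.8, 8.36, 12.92, 17.48]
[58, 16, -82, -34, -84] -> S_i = Random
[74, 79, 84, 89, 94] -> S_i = 74 + 5*i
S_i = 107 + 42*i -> [107, 149, 191, 233, 275]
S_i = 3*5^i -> [3, 15, 75, 375, 1875]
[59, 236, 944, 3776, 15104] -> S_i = 59*4^i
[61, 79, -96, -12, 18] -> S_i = Random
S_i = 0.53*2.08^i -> [0.53, 1.1, 2.29, 4.77, 9.92]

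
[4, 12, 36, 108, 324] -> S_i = 4*3^i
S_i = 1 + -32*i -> [1, -31, -63, -95, -127]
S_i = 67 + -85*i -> [67, -18, -103, -188, -273]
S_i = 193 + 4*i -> [193, 197, 201, 205, 209]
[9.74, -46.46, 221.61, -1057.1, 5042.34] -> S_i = 9.74*(-4.77)^i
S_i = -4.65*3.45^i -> [-4.65, -16.04, -55.35, -190.95, -658.76]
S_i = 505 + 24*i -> [505, 529, 553, 577, 601]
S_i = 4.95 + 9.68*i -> [4.95, 14.63, 24.31, 33.99, 43.67]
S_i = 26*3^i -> [26, 78, 234, 702, 2106]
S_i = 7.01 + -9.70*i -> [7.01, -2.69, -12.39, -22.09, -31.79]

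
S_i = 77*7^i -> [77, 539, 3773, 26411, 184877]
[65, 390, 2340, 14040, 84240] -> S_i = 65*6^i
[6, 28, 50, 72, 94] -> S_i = 6 + 22*i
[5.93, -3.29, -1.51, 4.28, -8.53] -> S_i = Random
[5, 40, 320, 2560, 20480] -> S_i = 5*8^i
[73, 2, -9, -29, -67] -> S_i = Random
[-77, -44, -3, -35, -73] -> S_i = Random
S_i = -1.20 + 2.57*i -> [-1.2, 1.37, 3.94, 6.51, 9.08]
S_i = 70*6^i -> [70, 420, 2520, 15120, 90720]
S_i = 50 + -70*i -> [50, -20, -90, -160, -230]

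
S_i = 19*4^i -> [19, 76, 304, 1216, 4864]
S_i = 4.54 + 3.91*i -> [4.54, 8.45, 12.36, 16.27, 20.18]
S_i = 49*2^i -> [49, 98, 196, 392, 784]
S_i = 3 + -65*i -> [3, -62, -127, -192, -257]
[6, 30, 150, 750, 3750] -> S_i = 6*5^i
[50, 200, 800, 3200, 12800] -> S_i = 50*4^i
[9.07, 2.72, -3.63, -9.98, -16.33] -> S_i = 9.07 + -6.35*i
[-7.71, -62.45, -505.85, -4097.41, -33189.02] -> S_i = -7.71*8.10^i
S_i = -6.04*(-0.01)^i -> [-6.04, 0.06, -0.0, 0.0, -0.0]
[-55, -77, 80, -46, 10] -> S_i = Random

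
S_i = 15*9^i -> [15, 135, 1215, 10935, 98415]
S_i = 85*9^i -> [85, 765, 6885, 61965, 557685]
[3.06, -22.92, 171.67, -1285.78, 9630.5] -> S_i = 3.06*(-7.49)^i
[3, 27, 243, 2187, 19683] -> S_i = 3*9^i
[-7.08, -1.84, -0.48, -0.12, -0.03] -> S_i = -7.08*0.26^i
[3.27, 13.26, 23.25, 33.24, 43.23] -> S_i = 3.27 + 9.99*i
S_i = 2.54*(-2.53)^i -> [2.54, -6.43, 16.26, -41.13, 104.07]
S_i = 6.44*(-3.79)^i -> [6.44, -24.41, 92.5, -350.59, 1328.75]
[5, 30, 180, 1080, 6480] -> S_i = 5*6^i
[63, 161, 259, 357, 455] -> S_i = 63 + 98*i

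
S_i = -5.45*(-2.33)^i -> [-5.45, 12.7, -29.59, 68.94, -160.63]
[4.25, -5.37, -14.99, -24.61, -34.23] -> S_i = 4.25 + -9.62*i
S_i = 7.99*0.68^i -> [7.99, 5.43, 3.69, 2.51, 1.71]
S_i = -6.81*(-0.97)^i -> [-6.81, 6.61, -6.41, 6.22, -6.03]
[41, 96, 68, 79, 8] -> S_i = Random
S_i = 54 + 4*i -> [54, 58, 62, 66, 70]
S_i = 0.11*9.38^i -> [0.11, 1.03, 9.68, 90.78, 851.54]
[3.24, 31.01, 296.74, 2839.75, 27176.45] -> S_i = 3.24*9.57^i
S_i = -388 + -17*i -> [-388, -405, -422, -439, -456]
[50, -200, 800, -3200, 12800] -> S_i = 50*-4^i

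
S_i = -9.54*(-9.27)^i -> [-9.54, 88.44, -819.8, 7599.54, -70447.78]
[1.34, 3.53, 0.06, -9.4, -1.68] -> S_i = Random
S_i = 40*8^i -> [40, 320, 2560, 20480, 163840]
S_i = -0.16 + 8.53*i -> [-0.16, 8.37, 16.9, 25.43, 33.96]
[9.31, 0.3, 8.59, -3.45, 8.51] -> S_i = Random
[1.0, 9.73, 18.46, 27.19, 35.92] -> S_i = 1.00 + 8.73*i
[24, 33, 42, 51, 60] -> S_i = 24 + 9*i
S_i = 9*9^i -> [9, 81, 729, 6561, 59049]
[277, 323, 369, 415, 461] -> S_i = 277 + 46*i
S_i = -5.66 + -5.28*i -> [-5.66, -10.94, -16.22, -21.5, -26.78]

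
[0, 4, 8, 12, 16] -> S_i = 0 + 4*i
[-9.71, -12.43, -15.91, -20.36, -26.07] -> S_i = -9.71*1.28^i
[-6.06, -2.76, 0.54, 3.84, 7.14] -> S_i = -6.06 + 3.30*i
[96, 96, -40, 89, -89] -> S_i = Random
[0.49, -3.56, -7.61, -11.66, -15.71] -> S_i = 0.49 + -4.05*i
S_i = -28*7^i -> [-28, -196, -1372, -9604, -67228]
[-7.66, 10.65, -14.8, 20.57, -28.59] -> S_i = -7.66*(-1.39)^i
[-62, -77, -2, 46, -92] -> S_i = Random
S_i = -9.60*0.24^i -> [-9.6, -2.3, -0.55, -0.13, -0.03]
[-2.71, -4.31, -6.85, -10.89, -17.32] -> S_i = -2.71*1.59^i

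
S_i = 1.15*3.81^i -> [1.15, 4.38, 16.69, 63.6, 242.32]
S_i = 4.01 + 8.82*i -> [4.01, 12.83, 21.65, 30.47, 39.29]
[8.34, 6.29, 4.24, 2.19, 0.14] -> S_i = 8.34 + -2.05*i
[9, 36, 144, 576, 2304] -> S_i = 9*4^i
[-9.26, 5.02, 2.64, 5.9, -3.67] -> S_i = Random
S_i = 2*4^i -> [2, 8, 32, 128, 512]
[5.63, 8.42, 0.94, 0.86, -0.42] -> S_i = Random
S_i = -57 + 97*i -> [-57, 40, 137, 234, 331]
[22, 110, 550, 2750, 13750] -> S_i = 22*5^i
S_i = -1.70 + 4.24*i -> [-1.7, 2.54, 6.78, 11.02, 15.26]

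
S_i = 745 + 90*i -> [745, 835, 925, 1015, 1105]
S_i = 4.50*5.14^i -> [4.5, 23.13, 118.89, 611.09, 3140.98]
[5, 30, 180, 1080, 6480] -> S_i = 5*6^i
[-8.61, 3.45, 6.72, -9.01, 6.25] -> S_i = Random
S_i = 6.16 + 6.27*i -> [6.16, 12.43, 18.7, 24.97, 31.24]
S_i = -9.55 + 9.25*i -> [-9.55, -0.3, 8.95, 18.2, 27.45]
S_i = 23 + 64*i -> [23, 87, 151, 215, 279]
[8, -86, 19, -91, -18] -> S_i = Random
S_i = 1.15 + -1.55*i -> [1.15, -0.4, -1.95, -3.5, -5.05]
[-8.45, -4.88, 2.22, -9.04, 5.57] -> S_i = Random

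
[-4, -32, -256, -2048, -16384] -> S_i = -4*8^i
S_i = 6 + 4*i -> [6, 10, 14, 18, 22]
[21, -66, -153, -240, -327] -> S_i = 21 + -87*i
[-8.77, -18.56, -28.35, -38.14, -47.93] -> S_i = -8.77 + -9.79*i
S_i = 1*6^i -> [1, 6, 36, 216, 1296]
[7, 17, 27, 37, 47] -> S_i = 7 + 10*i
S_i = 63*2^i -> [63, 126, 252, 504, 1008]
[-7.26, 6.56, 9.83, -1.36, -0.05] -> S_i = Random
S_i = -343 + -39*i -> [-343, -382, -421, -460, -499]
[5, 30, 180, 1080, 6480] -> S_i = 5*6^i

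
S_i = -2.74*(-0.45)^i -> [-2.74, 1.23, -0.55, 0.25, -0.11]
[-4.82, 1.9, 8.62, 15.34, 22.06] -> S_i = -4.82 + 6.72*i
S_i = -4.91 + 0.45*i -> [-4.91, -4.46, -4.01, -3.56, -3.11]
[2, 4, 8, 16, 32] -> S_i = 2*2^i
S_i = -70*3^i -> [-70, -210, -630, -1890, -5670]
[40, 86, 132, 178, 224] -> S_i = 40 + 46*i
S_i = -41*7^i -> [-41, -287, -2009, -14063, -98441]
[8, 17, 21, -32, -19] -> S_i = Random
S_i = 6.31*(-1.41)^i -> [6.31, -8.9, 12.54, -17.69, 24.94]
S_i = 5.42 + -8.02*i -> [5.42, -2.6, -10.62, -18.64, -26.66]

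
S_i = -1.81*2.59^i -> [-1.81, -4.69, -12.14, -31.45, -81.45]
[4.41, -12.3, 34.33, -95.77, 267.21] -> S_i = 4.41*(-2.79)^i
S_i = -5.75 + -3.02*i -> [-5.75, -8.77, -11.79, -14.81, -17.83]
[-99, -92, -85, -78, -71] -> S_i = -99 + 7*i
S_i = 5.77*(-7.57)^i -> [5.77, -43.68, 330.65, -2503.01, 18947.82]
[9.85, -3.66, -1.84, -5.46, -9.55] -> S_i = Random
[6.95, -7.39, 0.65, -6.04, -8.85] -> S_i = Random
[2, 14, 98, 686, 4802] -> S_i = 2*7^i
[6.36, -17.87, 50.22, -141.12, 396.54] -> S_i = 6.36*(-2.81)^i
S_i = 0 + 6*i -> [0, 6, 12, 18, 24]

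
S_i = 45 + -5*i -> [45, 40, 35, 30, 25]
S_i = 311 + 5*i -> [311, 316, 321, 326, 331]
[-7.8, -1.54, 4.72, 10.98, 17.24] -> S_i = -7.80 + 6.26*i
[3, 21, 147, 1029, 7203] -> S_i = 3*7^i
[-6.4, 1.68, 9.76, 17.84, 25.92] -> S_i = -6.40 + 8.08*i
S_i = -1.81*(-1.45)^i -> [-1.81, 2.62, -3.81, 5.52, -8.0]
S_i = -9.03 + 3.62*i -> [-9.03, -5.41, -1.79, 1.83, 5.45]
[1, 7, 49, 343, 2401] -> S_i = 1*7^i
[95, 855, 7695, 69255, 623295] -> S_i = 95*9^i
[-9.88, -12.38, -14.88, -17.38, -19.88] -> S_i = -9.88 + -2.50*i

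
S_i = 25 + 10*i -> [25, 35, 45, 55, 65]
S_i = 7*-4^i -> [7, -28, 112, -448, 1792]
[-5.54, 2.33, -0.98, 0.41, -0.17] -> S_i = -5.54*(-0.42)^i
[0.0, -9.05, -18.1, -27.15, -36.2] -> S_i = 0.00 + -9.05*i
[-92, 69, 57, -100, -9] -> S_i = Random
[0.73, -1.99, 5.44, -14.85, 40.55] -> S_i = 0.73*(-2.73)^i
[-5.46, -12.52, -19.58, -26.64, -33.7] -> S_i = -5.46 + -7.06*i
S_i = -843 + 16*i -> [-843, -827, -811, -795, -779]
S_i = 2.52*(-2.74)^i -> [2.52, -6.9, 18.92, -51.84, 142.04]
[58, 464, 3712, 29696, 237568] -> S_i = 58*8^i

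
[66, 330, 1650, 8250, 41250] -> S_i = 66*5^i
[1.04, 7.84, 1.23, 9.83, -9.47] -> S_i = Random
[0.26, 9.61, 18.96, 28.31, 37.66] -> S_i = 0.26 + 9.35*i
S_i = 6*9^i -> [6, 54, 486, 4374, 39366]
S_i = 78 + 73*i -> [78, 151, 224, 297, 370]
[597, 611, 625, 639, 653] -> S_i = 597 + 14*i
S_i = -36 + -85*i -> [-36, -121, -206, -291, -376]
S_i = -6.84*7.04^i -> [-6.84, -48.15, -339.0, -2386.57, -16801.45]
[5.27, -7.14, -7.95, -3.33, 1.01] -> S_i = Random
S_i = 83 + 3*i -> [83, 86, 89, 92, 95]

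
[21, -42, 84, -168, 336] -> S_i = 21*-2^i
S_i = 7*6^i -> [7, 42, 252, 1512, 9072]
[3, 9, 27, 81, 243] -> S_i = 3*3^i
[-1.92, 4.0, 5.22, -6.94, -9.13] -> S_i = Random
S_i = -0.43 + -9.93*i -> [-0.43, -10.36, -20.29, -30.22, -40.15]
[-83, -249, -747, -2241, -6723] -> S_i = -83*3^i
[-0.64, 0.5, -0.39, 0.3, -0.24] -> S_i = -0.64*(-0.78)^i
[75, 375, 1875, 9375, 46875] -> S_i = 75*5^i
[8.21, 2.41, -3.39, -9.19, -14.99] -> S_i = 8.21 + -5.80*i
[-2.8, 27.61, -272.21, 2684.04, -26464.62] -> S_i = -2.80*(-9.86)^i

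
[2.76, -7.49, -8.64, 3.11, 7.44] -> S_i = Random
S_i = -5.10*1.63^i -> [-5.1, -8.31, -13.55, -22.09, -36.0]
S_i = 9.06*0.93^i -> [9.06, 8.43, 7.84, 7.29, 6.78]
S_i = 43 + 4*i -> [43, 47, 51, 55, 59]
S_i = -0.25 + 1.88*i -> [-0.25, 1.63, 3.51, 5.39, 7.27]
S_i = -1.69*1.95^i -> [-1.69, -3.3, -6.43, -12.53, -24.44]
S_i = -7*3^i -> [-7, -21, -63, -189, -567]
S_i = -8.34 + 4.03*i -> [-8.34, -4.31, -0.28, 3.75, 7.78]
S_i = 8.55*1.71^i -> [8.55, 14.62, 25.0, 42.75, 73.11]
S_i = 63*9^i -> [63, 567, 5103, 45927, 413343]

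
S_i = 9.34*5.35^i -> [9.34, 49.97, 267.33, 1430.24, 7651.77]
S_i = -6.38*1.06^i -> [-6.38, -6.76, -7.17, -7.6, -8.05]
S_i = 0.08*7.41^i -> [0.08, 0.59, 4.39, 32.55, 241.19]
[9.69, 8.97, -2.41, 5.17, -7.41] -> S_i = Random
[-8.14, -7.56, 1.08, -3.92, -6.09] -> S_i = Random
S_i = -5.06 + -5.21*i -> [-5.06, -10.27, -15.48, -20.69, -25.9]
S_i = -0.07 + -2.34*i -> [-0.07, -2.41, -4.75, -7.09, -9.43]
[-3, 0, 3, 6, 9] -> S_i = -3 + 3*i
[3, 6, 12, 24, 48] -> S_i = 3*2^i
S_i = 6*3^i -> [6, 18, 54, 162, 486]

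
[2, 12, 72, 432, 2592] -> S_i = 2*6^i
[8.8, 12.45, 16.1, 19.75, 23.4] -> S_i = 8.80 + 3.65*i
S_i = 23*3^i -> [23, 69, 207, 621, 1863]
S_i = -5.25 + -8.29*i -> [-5.25, -13.54, -21.83, -30.12, -38.41]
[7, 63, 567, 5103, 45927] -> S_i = 7*9^i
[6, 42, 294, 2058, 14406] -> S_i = 6*7^i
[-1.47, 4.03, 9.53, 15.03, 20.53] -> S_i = -1.47 + 5.50*i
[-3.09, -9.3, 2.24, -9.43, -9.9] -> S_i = Random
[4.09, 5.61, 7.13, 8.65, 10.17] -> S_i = 4.09 + 1.52*i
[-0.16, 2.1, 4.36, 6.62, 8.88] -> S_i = -0.16 + 2.26*i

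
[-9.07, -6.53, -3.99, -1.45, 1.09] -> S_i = -9.07 + 2.54*i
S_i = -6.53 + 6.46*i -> [-6.53, -0.07, 6.39, 12.85, 19.31]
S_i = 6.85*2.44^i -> [6.85, 16.71, 40.78, 99.51, 242.8]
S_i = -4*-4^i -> [-4, 16, -64, 256, -1024]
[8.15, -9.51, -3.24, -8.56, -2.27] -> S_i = Random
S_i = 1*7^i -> [1, 7, 49, 343, 2401]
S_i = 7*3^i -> [7, 21, 63, 189, 567]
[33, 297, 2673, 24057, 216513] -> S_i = 33*9^i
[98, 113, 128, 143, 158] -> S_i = 98 + 15*i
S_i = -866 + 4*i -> [-866, -862, -858, -854, -850]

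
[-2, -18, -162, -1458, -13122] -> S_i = -2*9^i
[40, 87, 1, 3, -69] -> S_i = Random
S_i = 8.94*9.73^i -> [8.94, 86.99, 846.38, 8235.24, 80128.84]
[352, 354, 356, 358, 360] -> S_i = 352 + 2*i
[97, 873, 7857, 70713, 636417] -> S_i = 97*9^i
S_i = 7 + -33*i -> [7, -26, -59, -92, -125]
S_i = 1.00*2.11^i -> [1.0, 2.11, 4.45, 9.39, 19.82]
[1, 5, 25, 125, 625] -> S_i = 1*5^i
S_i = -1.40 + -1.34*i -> [-1.4, -2.74, -4.08, -5.42, -6.76]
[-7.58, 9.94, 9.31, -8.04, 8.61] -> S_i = Random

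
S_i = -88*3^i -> [-88, -264, -792, -2376, -7128]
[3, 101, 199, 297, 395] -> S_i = 3 + 98*i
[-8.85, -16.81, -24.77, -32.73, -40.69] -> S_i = -8.85 + -7.96*i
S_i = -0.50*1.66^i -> [-0.5, -0.83, -1.38, -2.29, -3.8]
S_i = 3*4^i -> [3, 12, 48, 192, 768]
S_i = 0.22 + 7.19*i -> [0.22, 7.41, 14.6, 21.79, 28.98]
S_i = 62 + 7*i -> [62, 69, 76, 83, 90]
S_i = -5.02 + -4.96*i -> [-5.02, -9.98, -14.94, -19.9, -24.86]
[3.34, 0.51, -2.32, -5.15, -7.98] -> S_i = 3.34 + -2.83*i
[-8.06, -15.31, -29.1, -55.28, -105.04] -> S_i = -8.06*1.90^i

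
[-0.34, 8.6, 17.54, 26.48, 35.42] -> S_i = -0.34 + 8.94*i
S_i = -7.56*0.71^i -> [-7.56, -5.37, -3.81, -2.71, -1.92]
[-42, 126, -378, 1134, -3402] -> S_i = -42*-3^i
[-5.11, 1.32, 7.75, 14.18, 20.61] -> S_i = -5.11 + 6.43*i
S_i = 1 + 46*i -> [1, 47, 93, 139, 185]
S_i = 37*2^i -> [37, 74, 148, 296, 592]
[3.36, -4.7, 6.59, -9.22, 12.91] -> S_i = 3.36*(-1.40)^i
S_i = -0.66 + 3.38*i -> [-0.66, 2.72, 6.1, 9.48, 12.86]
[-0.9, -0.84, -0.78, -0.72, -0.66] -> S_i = -0.90 + 0.06*i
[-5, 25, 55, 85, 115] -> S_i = -5 + 30*i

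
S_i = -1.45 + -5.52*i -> [-1.45, -6.97, -12.49, -18.01, -23.53]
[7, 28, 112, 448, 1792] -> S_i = 7*4^i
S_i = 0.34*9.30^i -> [0.34, 3.16, 29.41, 273.48, 2543.38]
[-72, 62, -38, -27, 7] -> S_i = Random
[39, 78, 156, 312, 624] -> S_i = 39*2^i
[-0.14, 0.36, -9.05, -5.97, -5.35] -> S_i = Random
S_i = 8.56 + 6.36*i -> [8.56, 14.92, 21.28, 27.64, 34.0]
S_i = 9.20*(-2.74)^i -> [9.2, -25.21, 69.07, -189.25, 518.55]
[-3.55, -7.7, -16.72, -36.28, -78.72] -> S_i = -3.55*2.17^i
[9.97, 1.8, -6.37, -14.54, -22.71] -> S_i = 9.97 + -8.17*i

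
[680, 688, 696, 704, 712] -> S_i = 680 + 8*i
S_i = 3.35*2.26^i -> [3.35, 7.57, 17.11, 38.67, 87.39]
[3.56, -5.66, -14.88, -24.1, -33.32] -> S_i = 3.56 + -9.22*i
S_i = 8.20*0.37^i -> [8.2, 3.03, 1.12, 0.42, 0.15]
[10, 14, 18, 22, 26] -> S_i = 10 + 4*i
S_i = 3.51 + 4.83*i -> [3.51, 8.34, 13.17, 18.0, 22.83]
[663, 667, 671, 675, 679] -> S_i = 663 + 4*i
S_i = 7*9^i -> [7, 63, 567, 5103, 45927]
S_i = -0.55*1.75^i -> [-0.55, -0.96, -1.68, -2.95, -5.16]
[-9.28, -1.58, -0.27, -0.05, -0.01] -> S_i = -9.28*0.17^i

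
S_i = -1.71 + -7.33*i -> [-1.71, -9.04, -16.37, -23.7, -31.03]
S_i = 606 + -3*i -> [606, 603, 600, 597, 594]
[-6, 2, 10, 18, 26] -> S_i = -6 + 8*i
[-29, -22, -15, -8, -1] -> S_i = -29 + 7*i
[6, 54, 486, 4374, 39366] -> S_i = 6*9^i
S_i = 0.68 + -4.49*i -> [0.68, -3.81, -8.3, -12.79, -17.28]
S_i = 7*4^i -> [7, 28, 112, 448, 1792]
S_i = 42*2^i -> [42, 84, 168, 336, 672]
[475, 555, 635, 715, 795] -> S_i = 475 + 80*i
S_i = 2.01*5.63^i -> [2.01, 11.32, 63.71, 358.69, 2019.43]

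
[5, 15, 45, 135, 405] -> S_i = 5*3^i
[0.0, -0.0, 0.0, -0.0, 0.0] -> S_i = 0.00*(-4.08)^i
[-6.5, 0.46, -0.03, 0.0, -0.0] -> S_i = -6.50*(-0.07)^i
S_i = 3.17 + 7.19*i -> [3.17, 10.36, 17.55, 24.74, 31.93]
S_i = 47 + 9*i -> [47, 56, 65, 74, 83]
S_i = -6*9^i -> [-6, -54, -486, -4374, -39366]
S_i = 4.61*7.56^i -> [4.61, 34.85, 263.48, 1991.89, 15058.72]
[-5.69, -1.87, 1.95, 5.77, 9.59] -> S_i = -5.69 + 3.82*i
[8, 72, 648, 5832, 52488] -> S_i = 8*9^i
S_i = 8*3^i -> [8, 24, 72, 216, 648]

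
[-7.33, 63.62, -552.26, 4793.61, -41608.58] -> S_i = -7.33*(-8.68)^i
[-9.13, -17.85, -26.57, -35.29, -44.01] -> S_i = -9.13 + -8.72*i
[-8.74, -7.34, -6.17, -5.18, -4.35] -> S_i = -8.74*0.84^i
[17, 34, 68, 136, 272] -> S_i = 17*2^i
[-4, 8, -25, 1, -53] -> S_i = Random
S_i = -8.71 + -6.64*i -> [-8.71, -15.35, -21.99, -28.63, -35.27]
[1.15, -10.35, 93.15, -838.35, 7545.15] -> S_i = 1.15*(-9.00)^i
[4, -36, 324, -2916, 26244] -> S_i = 4*-9^i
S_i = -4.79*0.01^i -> [-4.79, -0.05, -0.0, -0.0, -0.0]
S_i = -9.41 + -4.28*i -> [-9.41, -13.69, -17.97, -22.25, -26.53]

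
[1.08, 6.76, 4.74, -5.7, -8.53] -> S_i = Random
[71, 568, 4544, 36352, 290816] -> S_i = 71*8^i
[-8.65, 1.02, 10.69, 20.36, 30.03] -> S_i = -8.65 + 9.67*i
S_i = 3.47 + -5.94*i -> [3.47, -2.47, -8.41, -14.35, -20.29]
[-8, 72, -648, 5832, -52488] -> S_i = -8*-9^i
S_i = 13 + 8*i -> [13, 21, 29, 37, 45]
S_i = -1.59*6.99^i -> [-1.59, -11.11, -77.69, -543.04, -3795.82]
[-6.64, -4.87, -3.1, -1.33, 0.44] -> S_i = -6.64 + 1.77*i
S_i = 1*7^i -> [1, 7, 49, 343, 2401]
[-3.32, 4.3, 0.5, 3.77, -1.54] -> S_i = Random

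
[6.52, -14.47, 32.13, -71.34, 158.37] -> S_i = 6.52*(-2.22)^i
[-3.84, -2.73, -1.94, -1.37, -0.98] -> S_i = -3.84*0.71^i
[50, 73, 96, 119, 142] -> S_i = 50 + 23*i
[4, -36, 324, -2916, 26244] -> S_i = 4*-9^i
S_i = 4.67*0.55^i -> [4.67, 2.57, 1.41, 0.78, 0.43]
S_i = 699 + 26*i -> [699, 725, 751, 777, 803]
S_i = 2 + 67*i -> [2, 69, 136, 203, 270]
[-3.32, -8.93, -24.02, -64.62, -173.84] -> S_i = -3.32*2.69^i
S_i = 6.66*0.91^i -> [6.66, 6.06, 5.52, 5.02, 4.57]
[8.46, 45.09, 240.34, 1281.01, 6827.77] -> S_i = 8.46*5.33^i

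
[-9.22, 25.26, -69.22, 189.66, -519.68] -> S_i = -9.22*(-2.74)^i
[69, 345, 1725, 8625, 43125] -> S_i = 69*5^i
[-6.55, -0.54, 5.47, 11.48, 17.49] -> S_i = -6.55 + 6.01*i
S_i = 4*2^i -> [4, 8, 16, 32, 64]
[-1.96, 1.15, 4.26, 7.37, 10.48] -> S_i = -1.96 + 3.11*i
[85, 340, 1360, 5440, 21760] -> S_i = 85*4^i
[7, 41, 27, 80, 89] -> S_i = Random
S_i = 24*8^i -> [24, 192, 1536, 12288, 98304]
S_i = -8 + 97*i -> [-8, 89, 186, 283, 380]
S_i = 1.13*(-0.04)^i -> [1.13, -0.05, 0.0, -0.0, 0.0]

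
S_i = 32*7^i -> [32, 224, 1568, 10976, 76832]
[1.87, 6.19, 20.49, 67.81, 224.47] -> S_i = 1.87*3.31^i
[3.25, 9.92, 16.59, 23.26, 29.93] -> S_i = 3.25 + 6.67*i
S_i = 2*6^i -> [2, 12, 72, 432, 2592]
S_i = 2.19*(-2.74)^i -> [2.19, -6.0, 16.44, -45.05, 123.44]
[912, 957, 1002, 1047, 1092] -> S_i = 912 + 45*i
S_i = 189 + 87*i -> [189, 276, 363, 450, 537]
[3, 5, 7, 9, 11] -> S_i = 3 + 2*i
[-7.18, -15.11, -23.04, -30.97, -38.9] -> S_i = -7.18 + -7.93*i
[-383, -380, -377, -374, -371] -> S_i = -383 + 3*i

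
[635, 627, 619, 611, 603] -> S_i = 635 + -8*i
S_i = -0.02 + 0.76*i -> [-0.02, 0.74, 1.5, 2.26, 3.02]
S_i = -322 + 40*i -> [-322, -282, -242, -202, -162]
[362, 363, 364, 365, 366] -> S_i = 362 + 1*i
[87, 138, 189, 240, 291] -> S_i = 87 + 51*i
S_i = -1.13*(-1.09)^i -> [-1.13, 1.23, -1.34, 1.46, -1.6]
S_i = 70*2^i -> [70, 140, 280, 560, 1120]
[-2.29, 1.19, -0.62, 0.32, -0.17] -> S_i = -2.29*(-0.52)^i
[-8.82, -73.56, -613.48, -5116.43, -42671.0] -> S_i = -8.82*8.34^i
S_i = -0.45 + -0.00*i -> [-0.45, -0.45, -0.45, -0.45, -0.45]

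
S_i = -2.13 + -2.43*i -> [-2.13, -4.56, -6.99, -9.42, -11.85]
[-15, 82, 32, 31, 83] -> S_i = Random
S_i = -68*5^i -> [-68, -340, -1700, -8500, -42500]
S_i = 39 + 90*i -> [39, 129, 219, 309, 399]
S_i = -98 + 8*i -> [-98, -90, -82, -74, -66]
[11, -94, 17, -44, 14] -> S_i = Random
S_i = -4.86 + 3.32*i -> [-4.86, -1.54, 1.78, 5.1, 8.42]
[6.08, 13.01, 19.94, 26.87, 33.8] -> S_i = 6.08 + 6.93*i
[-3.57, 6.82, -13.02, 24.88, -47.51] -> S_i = -3.57*(-1.91)^i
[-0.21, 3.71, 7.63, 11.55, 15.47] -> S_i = -0.21 + 3.92*i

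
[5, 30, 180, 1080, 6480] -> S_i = 5*6^i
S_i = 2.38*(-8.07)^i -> [2.38, -19.21, 155.0, -1250.83, 10094.18]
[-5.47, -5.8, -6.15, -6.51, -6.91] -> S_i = -5.47*1.06^i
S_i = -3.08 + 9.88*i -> [-3.08, 6.8, 16.68, 26.56, 36.44]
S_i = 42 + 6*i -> [42, 48, 54, 60, 66]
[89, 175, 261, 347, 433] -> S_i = 89 + 86*i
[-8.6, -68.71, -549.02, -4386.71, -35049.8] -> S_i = -8.60*7.99^i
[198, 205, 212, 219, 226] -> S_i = 198 + 7*i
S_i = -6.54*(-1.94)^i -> [-6.54, 12.69, -24.61, 47.75, -92.64]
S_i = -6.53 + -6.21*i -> [-6.53, -12.74, -18.95, -25.16, -31.37]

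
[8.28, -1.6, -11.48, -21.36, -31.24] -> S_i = 8.28 + -9.88*i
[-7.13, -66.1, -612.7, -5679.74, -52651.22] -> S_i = -7.13*9.27^i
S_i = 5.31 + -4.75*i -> [5.31, 0.56, -4.19, -8.94, -13.69]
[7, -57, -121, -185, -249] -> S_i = 7 + -64*i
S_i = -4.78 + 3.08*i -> [-4.78, -1.7, 1.38, 4.46, 7.54]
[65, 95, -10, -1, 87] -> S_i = Random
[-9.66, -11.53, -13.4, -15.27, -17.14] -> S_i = -9.66 + -1.87*i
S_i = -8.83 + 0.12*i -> [-8.83, -8.71, -8.59, -8.47, -8.35]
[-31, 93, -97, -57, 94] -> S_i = Random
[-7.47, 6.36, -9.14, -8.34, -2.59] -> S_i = Random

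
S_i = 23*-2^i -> [23, -46, 92, -184, 368]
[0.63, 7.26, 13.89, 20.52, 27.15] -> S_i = 0.63 + 6.63*i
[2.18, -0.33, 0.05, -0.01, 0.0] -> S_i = 2.18*(-0.15)^i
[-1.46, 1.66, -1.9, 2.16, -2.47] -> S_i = -1.46*(-1.14)^i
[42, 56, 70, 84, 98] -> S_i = 42 + 14*i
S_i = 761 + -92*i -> [761, 669, 577, 485, 393]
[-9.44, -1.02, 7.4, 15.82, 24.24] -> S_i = -9.44 + 8.42*i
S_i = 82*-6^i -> [82, -492, 2952, -17712, 106272]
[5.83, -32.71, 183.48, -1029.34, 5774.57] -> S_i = 5.83*(-5.61)^i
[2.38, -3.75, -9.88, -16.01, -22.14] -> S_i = 2.38 + -6.13*i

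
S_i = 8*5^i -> [8, 40, 200, 1000, 5000]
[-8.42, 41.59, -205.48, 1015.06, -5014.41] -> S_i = -8.42*(-4.94)^i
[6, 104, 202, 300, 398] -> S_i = 6 + 98*i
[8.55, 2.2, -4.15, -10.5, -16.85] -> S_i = 8.55 + -6.35*i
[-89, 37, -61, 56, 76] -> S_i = Random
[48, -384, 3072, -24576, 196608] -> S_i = 48*-8^i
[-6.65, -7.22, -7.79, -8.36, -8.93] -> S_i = -6.65 + -0.57*i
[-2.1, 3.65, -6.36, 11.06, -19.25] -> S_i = -2.10*(-1.74)^i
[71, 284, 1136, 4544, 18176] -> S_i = 71*4^i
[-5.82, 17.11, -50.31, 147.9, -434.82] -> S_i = -5.82*(-2.94)^i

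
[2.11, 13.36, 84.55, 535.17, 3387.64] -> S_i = 2.11*6.33^i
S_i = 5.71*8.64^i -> [5.71, 49.33, 426.25, 3682.79, 31819.33]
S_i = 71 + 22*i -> [71, 93, 115, 137, 159]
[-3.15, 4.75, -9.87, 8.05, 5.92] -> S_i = Random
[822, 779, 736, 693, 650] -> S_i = 822 + -43*i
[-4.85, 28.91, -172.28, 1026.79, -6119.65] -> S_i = -4.85*(-5.96)^i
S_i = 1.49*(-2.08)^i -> [1.49, -3.1, 6.45, -13.41, 27.89]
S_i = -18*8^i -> [-18, -144, -1152, -9216, -73728]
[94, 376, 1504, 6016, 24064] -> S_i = 94*4^i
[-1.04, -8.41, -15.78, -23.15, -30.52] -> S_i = -1.04 + -7.37*i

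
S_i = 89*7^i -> [89, 623, 4361, 30527, 213689]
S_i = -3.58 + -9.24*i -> [-3.58, -12.82, -22.06, -31.3, -40.54]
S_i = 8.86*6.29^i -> [8.86, 55.73, 350.54, 2204.88, 13868.72]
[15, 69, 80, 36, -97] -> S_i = Random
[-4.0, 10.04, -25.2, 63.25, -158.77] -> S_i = -4.00*(-2.51)^i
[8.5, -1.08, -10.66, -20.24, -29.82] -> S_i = 8.50 + -9.58*i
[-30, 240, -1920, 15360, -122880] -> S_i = -30*-8^i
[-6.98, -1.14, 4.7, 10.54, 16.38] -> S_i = -6.98 + 5.84*i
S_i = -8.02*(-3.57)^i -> [-8.02, 28.63, -102.21, 364.9, -1302.71]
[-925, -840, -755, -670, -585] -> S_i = -925 + 85*i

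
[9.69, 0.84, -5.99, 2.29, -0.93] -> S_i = Random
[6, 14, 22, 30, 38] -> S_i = 6 + 8*i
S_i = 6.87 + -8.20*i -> [6.87, -1.33, -9.53, -17.73, -25.93]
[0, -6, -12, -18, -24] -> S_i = 0 + -6*i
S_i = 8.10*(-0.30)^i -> [8.1, -2.43, 0.73, -0.22, 0.07]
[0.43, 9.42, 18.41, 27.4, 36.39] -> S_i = 0.43 + 8.99*i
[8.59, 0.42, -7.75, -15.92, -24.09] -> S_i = 8.59 + -8.17*i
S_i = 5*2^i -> [5, 10, 20, 40, 80]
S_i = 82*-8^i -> [82, -656, 5248, -41984, 335872]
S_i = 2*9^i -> [2, 18, 162, 1458, 13122]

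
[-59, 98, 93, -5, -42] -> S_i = Random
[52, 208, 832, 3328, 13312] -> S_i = 52*4^i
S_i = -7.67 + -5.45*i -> [-7.67, -13.12, -18.57, -24.02, -29.47]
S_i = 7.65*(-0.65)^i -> [7.65, -4.97, 3.23, -2.1, 1.37]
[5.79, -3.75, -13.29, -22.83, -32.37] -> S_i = 5.79 + -9.54*i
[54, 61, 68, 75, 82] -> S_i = 54 + 7*i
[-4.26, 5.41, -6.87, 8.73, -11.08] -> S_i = -4.26*(-1.27)^i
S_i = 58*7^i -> [58, 406, 2842, 19894, 139258]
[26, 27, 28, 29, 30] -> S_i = 26 + 1*i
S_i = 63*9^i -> [63, 567, 5103, 45927, 413343]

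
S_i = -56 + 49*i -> [-56, -7, 42, 91, 140]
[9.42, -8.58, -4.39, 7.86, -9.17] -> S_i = Random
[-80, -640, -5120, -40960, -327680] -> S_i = -80*8^i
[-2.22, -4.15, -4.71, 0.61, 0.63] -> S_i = Random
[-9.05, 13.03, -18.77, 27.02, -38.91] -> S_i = -9.05*(-1.44)^i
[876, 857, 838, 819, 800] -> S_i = 876 + -19*i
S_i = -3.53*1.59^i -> [-3.53, -5.61, -8.92, -14.19, -22.56]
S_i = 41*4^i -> [41, 164, 656, 2624, 10496]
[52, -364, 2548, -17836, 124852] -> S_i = 52*-7^i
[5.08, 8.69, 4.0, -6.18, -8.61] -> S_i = Random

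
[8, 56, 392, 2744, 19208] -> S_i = 8*7^i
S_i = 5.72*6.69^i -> [5.72, 38.27, 256.0, 1712.67, 11457.78]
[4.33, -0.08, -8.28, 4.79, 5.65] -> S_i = Random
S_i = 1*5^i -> [1, 5, 25, 125, 625]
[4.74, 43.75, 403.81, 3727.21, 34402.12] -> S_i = 4.74*9.23^i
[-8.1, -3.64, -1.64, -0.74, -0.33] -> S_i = -8.10*0.45^i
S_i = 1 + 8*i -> [1, 9, 17, 25, 33]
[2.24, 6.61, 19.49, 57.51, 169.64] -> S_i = 2.24*2.95^i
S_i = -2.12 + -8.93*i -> [-2.12, -11.05, -19.98, -28.91, -37.84]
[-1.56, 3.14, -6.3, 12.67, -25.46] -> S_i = -1.56*(-2.01)^i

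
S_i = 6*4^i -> [6, 24, 96, 384, 1536]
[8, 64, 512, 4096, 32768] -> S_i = 8*8^i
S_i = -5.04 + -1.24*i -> [-5.04, -6.28, -7.52, -8.76, -10.0]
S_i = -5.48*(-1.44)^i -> [-5.48, 7.89, -11.36, 16.36, -23.56]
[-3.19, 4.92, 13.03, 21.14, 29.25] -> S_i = -3.19 + 8.11*i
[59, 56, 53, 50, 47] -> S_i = 59 + -3*i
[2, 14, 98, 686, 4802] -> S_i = 2*7^i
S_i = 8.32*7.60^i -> [8.32, 63.23, 480.56, 3652.28, 27757.33]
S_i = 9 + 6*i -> [9, 15, 21, 27, 33]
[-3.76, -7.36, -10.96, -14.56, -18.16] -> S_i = -3.76 + -3.60*i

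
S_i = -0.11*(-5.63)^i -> [-0.11, 0.62, -3.49, 19.63, -110.52]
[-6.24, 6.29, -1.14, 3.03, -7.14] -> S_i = Random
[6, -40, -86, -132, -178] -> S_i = 6 + -46*i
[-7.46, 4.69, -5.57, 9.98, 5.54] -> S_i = Random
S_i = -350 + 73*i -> [-350, -277, -204, -131, -58]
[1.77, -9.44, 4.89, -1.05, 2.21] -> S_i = Random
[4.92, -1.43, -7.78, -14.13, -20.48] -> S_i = 4.92 + -6.35*i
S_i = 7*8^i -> [7, 56, 448, 3584, 28672]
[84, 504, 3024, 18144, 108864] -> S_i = 84*6^i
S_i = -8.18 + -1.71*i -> [-8.18, -9.89, -11.6, -13.31, -15.02]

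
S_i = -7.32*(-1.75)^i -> [-7.32, 12.81, -22.42, 39.23, -68.65]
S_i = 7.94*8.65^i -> [7.94, 68.68, 594.09, 5138.88, 44451.35]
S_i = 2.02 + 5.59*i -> [2.02, 7.61, 13.2, 18.79, 24.38]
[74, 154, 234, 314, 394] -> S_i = 74 + 80*i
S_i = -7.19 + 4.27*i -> [-7.19, -2.92, 1.35, 5.62, 9.89]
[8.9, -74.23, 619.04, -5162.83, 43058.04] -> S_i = 8.90*(-8.34)^i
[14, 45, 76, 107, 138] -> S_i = 14 + 31*i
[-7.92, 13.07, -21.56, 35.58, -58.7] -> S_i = -7.92*(-1.65)^i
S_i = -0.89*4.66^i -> [-0.89, -4.15, -19.33, -90.06, -419.69]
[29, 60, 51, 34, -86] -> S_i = Random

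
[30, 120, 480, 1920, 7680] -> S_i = 30*4^i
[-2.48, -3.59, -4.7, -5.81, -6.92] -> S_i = -2.48 + -1.11*i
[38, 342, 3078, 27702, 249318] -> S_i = 38*9^i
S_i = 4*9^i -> [4, 36, 324, 2916, 26244]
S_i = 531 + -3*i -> [531, 528, 525, 522, 519]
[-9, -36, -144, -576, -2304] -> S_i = -9*4^i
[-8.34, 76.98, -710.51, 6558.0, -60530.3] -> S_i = -8.34*(-9.23)^i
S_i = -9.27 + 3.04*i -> [-9.27, -6.23, -3.19, -0.15, 2.89]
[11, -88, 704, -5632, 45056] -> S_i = 11*-8^i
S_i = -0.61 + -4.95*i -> [-0.61, -5.56, -10.51, -15.46, -20.41]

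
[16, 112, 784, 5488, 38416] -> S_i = 16*7^i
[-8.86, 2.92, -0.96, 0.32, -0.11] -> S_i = -8.86*(-0.33)^i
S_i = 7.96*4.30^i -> [7.96, 34.23, 147.18, 632.88, 2721.37]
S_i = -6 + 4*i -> [-6, -2, 2, 6, 10]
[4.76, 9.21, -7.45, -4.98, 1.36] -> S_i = Random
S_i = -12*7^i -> [-12, -84, -588, -4116, -28812]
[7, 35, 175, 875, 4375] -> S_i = 7*5^i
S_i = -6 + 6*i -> [-6, 0, 6, 12, 18]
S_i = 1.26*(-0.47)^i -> [1.26, -0.59, 0.28, -0.13, 0.06]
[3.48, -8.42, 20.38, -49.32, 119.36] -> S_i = 3.48*(-2.42)^i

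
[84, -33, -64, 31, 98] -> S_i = Random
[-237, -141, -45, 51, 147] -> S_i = -237 + 96*i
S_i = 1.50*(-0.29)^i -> [1.5, -0.43, 0.13, -0.04, 0.01]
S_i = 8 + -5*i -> [8, 3, -2, -7, -12]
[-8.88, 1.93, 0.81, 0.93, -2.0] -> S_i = Random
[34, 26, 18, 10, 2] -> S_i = 34 + -8*i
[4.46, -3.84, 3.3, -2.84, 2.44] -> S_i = 4.46*(-0.86)^i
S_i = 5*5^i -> [5, 25, 125, 625, 3125]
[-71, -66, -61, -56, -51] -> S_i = -71 + 5*i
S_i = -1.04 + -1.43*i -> [-1.04, -2.47, -3.9, -5.33, -6.76]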